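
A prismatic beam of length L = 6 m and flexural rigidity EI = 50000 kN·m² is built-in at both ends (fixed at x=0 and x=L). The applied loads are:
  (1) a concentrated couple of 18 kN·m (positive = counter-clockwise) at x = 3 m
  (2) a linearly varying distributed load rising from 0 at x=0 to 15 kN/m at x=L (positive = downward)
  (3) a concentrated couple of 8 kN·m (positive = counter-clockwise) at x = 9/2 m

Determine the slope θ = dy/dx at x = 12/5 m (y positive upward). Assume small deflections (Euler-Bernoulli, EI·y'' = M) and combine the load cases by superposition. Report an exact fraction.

θ(12/5) = -57/390625 rad

Load 1 — applied couple M₀=18 kN·m at a=3 m (b=L-a=3):
  θ_1 = (R_Ax²/2 - M_Ax)/EI  [x≤a] with R_A=9/2, M_A=9/2 = ((9/2)·(12/5)²/2 - (9/2)·(12/5))/50000 = 27/625000 rad
Load 2 — triangular load w₀=15 kN/m (0→w₀ over full span):
  θ_2 = -w₀(2x(L-x)(L-2x)(x+2L)+x²(L-x)²)/(120LEI) = -15·(2·(12/5)·(6-(12/5))·(6-2·(12/5))·((12/5)+2·6)+(12/5)²·(6-(12/5))²)/(120·6·50000) = -243/1562500 rad
Load 3 — applied couple M₀=8 kN·m at a=9/2 m (b=L-a=3/2):
  θ_3 = (R_Ax²/2 - M_Ax)/EI  [x≤a] with R_A=3/2, M_A=5/2 = ((3/2)·(12/5)²/2 - (5/2)·(12/5))/50000 = -21/625000 rad
Superposition: θ = Σ θ_i = -57/390625 rad ≈ -0.000146 rad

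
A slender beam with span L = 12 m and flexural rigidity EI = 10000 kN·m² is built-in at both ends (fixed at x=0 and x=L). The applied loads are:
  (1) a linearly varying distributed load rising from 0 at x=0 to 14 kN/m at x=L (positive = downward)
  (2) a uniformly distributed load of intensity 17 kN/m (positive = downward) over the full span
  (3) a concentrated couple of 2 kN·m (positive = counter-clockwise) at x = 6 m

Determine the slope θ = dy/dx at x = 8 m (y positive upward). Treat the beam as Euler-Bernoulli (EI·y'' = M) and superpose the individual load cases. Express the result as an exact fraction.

θ(8) = 706/28125 rad

Load 1 — triangular load w₀=14 kN/m (0→w₀ over full span):
  θ_1 = -w₀(2x(L-x)(L-2x)(x+2L)+x²(L-x)²)/(120LEI) = -14·(2·8·(12-8)·(12-2·8)·(8+2·12)+8²·(12-8)²)/(120·12·10000) = 196/28125 rad
Load 2 — uniform load w=17 kN/m over full span:
  θ_2 = -wx(L-x)(L-2x)/(12EI) = -17·8·(12-8)·(12-2·8)/(12·10000) = 34/1875 rad
Load 3 — applied couple M₀=2 kN·m at a=6 m (b=L-a=6):
  θ_3 = (R_Ax²/2 - M_Ax - M₀(x-a))/EI  [x>a] with R_A=1/4, M_A=1/2 = ((1/4)·8²/2 - (1/2)·8 - 2·(8-6))/10000 = 0 rad
Superposition: θ = Σ θ_i = 706/28125 rad ≈ 0.025102 rad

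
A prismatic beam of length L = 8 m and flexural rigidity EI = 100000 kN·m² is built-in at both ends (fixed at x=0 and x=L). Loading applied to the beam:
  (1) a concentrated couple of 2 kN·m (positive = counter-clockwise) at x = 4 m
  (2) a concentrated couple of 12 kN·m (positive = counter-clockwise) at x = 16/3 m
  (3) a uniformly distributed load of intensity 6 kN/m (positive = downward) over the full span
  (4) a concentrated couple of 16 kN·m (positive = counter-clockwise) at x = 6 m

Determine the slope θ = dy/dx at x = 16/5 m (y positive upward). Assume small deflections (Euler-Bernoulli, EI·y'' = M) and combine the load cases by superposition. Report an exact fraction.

Load 1 — applied couple M₀=2 kN·m at a=4 m (b=L-a=4):
  θ_1 = (R_Ax²/2 - M_Ax)/EI  [x≤a] with R_A=3/8, M_A=1/2 = ((3/8)·(16/5)²/2 - (1/2)·(16/5))/100000 = 1/312500 rad
Load 2 — applied couple M₀=12 kN·m at a=16/3 m (b=L-a=8/3):
  θ_2 = (R_Ax²/2 - M_Ax)/EI  [x≤a] with R_A=2, M_A=4 = (2·(16/5)²/2 - 4·(16/5))/100000 = -2/78125 rad
Load 3 — uniform load w=6 kN/m over full span:
  θ_3 = -wx(L-x)(L-2x)/(12EI) = -6·(16/5)·(8-(16/5))·(8-2·(16/5))/(12·100000) = -48/390625 rad
Load 4 — applied couple M₀=16 kN·m at a=6 m (b=L-a=2):
  θ_4 = (R_Ax²/2 - M_Ax)/EI  [x≤a] with R_A=9/4, M_A=5 = ((9/4)·(16/5)²/2 - 5·(16/5))/100000 = -7/156250 rad
Superposition: θ = Σ θ_i = -297/1562500 rad ≈ -0.000190 rad

θ(16/5) = -297/1562500 rad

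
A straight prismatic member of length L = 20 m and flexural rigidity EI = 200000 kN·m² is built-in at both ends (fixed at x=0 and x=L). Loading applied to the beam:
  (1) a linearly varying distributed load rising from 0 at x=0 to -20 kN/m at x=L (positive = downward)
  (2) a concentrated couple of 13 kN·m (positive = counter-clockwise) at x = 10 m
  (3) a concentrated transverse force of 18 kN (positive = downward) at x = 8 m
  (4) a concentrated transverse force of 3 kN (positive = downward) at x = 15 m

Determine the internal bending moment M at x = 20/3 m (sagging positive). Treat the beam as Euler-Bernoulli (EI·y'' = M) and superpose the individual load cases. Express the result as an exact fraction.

Load 1 — triangular load w₀=-20 kN/m (0→w₀ over full span):
  M_1 = 3w₀Lx/20 - w₀L²/30 - w₀x³/(6L) = 3·(-20)·20·(20/3)/20 - (-20)·20²/30 - (-20)·(20/3)³/(6·20) = -6800/81 kN·m
Load 2 — applied couple M₀=13 kN·m at a=10 m (b=L-a=10):
  M_2 = R_Ax - M_A  [x≤a] with R_A=39/40, M_A=13/4 = (39/40)·(20/3) - (13/4) = 13/4 kN·m
Load 3 — point force P=18 kN at a=8 m (b=L-a=12):
  M_3 = Pb²(3a+b)x/L³ - Pab²/L²  [x≤a] = 18·12²·(3·8+12)·(20/3)/20³ - 18·8·12²/20² = 648/25 kN·m
Load 4 — point force P=3 kN at a=15 m (b=L-a=5):
  M_4 = Pb²(3a+b)x/L³ - Pab²/L²  [x≤a] = 3·5²·(3·15+5)·(20/3)/20³ - 3·15·5²/20² = 5/16 kN·m
Superposition: M = Σ M_i = -1764767/32400 kN·m ≈ -54.468117 kN·m

M(20/3) = -1764767/32400 kN·m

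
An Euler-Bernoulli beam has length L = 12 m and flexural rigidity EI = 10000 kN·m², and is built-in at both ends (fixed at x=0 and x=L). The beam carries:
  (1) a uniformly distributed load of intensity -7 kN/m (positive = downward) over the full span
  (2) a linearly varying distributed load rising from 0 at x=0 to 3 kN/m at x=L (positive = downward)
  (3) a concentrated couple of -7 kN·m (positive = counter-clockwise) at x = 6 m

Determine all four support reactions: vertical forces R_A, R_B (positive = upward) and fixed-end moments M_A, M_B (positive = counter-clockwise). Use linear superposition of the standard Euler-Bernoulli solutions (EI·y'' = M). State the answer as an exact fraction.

R_A = -1499/40 kN, M_A = -1427/20 kN·m, R_B = -1141/40 kN, M_B = 1213/20 kN·m

Load 1 — uniform load w=-7 kN/m over full span:
  R_A = wL/2 = (-7)·12/2 = -42 kN
  M_A = wL²/12 = (-7)·12²/12 = -84 kN·m
  R_B = wL/2 = (-7)·12/2 = -42 kN
  M_B = -wL²/12 = -(-7)·12²/12 = 84 kN·m
Load 2 — triangular load w₀=3 kN/m (0→w₀ over full span):
  R_A = 3w₀L/20 = 3·3·12/20 = 27/5 kN
  M_A = w₀L²/30 = 3·12²/30 = 72/5 kN·m
  R_B = 7w₀L/20 = 7·3·12/20 = 63/5 kN
  M_B = -w₀L²/20 = -3·12²/20 = -108/5 kN·m
Load 3 — applied couple M₀=-7 kN·m at a=6 m (b=L-a=6):
  R_A = 6M₀ab/L³ = 6·(-7)·6·6/12³ = -7/8 kN
  M_A = M₀b(2a-b)/L² = (-7)·6·(2·6-6)/12² = -7/4 kN·m
  R_B = -6M₀ab/L³ = -6·(-7)·6·6/12³ = 7/8 kN
  M_B = M₀a(2b-a)/L² = (-7)·6·(2·6-6)/12² = -7/4 kN·m
Superposition: R_A = -1499/40 kN, M_A = -1427/20 kN·m, R_B = -1141/40 kN, M_B = 1213/20 kN·m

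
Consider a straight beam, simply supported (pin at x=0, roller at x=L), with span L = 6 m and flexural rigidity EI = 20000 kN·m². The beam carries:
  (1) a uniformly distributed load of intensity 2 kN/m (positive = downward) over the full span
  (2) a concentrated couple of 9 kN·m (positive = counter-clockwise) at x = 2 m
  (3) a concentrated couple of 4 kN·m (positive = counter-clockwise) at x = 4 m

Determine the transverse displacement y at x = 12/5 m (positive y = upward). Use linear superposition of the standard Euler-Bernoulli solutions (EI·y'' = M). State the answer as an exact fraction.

y(12/5) = -8459/6250000 m

Load 1 — uniform load w=2 kN/m over full span:
  y_1 = -wx(L³-2Lx²+x³)/(24EI) = -2·(12/5)·(6³-2·6·(12/5)²+(12/5)³)/(24·20000) = -2511/1562500 m
Load 2 — applied couple M₀=9 kN·m at a=2 m (b=L-a=4):
  y_2 = (M₀x³/(6L)-M₀(x-a)²/2+C₁x)/EI  [x>a] with C₁=M₀(3b²-L²)/(6L)=3 = (9·(12/5)³/(6·6)-9·((12/5)-2)²/2+3·(12/5))/20000 = 621/1250000 m
Load 3 — applied couple M₀=4 kN·m at a=4 m (b=L-a=2):
  y_3 = (M₀x³/(6L)+C₁x)/EI  [x≤a] with C₁=M₀(3b²-L²)/(6L)=-8/3 = (4·(12/5)³/(6·6)+(-8/3)·(12/5))/20000 = -19/78125 m
Superposition: y = Σ y_i = -8459/6250000 m ≈ -0.001353 m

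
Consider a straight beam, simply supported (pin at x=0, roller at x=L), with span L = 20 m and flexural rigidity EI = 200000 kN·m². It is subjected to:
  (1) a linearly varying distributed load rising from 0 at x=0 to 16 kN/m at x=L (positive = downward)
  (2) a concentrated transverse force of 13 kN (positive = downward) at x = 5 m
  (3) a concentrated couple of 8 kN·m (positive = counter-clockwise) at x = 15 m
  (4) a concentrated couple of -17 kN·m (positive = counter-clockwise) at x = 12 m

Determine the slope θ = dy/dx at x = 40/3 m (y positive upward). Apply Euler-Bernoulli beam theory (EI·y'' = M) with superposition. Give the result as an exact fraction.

θ(40/3) = 12827711/1944000000 rad

Load 1 — triangular load w₀=16 kN/m (0→w₀ over full span):
  θ_1 = -w₀(7L⁴-30L²x²+15x⁴)/(360LEI) = -16·(7·20⁴-30·20²·(40/3)²+15·(40/3)⁴)/(360·20·200000) = 182/30375 rad
Load 2 — point force P=13 kN at a=5 m (b=L-a=15):
  θ_2 = -Pa(2L²-6Lx+3x²+a²)/(6LEI)  [x>a] = -13·5·(2·20²-6·20·(40/3)+3·(40/3)²+5²)/(6·20·200000) = 377/576000 rad
Load 3 — applied couple M₀=8 kN·m at a=15 m (b=L-a=5):
  θ_3 = (M₀x²/(2L)+C₁)/EI  [x≤a] with C₁=M₀(3b²-L²)/(6L)=-65/3 = (8·(40/3)²/(2·20)+(-65/3))/200000 = 1/14400 rad
Load 4 — applied couple M₀=-17 kN·m at a=12 m (b=L-a=8):
  θ_4 = (M₀x²/(2L)-M₀(x-a)+C₁)/EI  [x>a] with C₁=M₀(3b²-L²)/(6L)=442/15 = ((-17)·(40/3)²/(2·20)-(-17)·((40/3)-12)+(442/15))/200000 = -527/4500000 rad
Superposition: θ = Σ θ_i = 12827711/1944000000 rad ≈ 0.006599 rad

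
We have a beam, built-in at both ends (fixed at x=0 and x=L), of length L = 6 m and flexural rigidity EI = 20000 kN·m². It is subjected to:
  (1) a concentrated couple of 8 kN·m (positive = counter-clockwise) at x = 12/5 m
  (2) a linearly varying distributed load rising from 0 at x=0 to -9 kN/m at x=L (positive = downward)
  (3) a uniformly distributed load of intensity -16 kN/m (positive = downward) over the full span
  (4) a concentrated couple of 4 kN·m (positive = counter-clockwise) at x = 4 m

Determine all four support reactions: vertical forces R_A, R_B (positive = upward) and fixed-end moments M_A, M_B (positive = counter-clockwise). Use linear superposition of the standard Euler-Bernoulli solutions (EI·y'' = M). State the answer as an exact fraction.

Load 1 — applied couple M₀=8 kN·m at a=12/5 m (b=L-a=18/5):
  R_A = 6M₀ab/L³ = 6·8·(12/5)·(18/5)/6³ = 48/25 kN
  M_A = M₀b(2a-b)/L² = 8·(18/5)·(2·(12/5)-(18/5))/6² = 24/25 kN·m
  R_B = -6M₀ab/L³ = -6·8·(12/5)·(18/5)/6³ = -48/25 kN
  M_B = M₀a(2b-a)/L² = 8·(12/5)·(2·(18/5)-(12/5))/6² = 64/25 kN·m
Load 2 — triangular load w₀=-9 kN/m (0→w₀ over full span):
  R_A = 3w₀L/20 = 3·(-9)·6/20 = -81/10 kN
  M_A = w₀L²/30 = (-9)·6²/30 = -54/5 kN·m
  R_B = 7w₀L/20 = 7·(-9)·6/20 = -189/10 kN
  M_B = -w₀L²/20 = -(-9)·6²/20 = 81/5 kN·m
Load 3 — uniform load w=-16 kN/m over full span:
  R_A = wL/2 = (-16)·6/2 = -48 kN
  M_A = wL²/12 = (-16)·6²/12 = -48 kN·m
  R_B = wL/2 = (-16)·6/2 = -48 kN
  M_B = -wL²/12 = -(-16)·6²/12 = 48 kN·m
Load 4 — applied couple M₀=4 kN·m at a=4 m (b=L-a=2):
  R_A = 6M₀ab/L³ = 6·4·4·2/6³ = 8/9 kN
  M_A = M₀b(2a-b)/L² = 4·2·(2·4-2)/6² = 4/3 kN·m
  R_B = -6M₀ab/L³ = -6·4·4·2/6³ = -8/9 kN
  M_B = M₀a(2b-a)/L² = 4·4·(2·2-4)/6² = 0 kN·m
Superposition: R_A = -23981/450 kN, M_A = -4238/75 kN·m, R_B = -31369/450 kN, M_B = 1669/25 kN·m

R_A = -23981/450 kN, M_A = -4238/75 kN·m, R_B = -31369/450 kN, M_B = 1669/25 kN·m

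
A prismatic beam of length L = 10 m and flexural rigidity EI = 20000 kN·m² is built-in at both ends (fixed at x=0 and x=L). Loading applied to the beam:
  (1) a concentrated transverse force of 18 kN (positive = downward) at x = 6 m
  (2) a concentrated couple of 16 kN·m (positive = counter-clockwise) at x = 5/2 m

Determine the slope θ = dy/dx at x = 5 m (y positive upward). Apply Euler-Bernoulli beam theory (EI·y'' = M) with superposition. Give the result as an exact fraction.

θ(5) = -97/200000 rad

Load 1 — point force P=18 kN at a=6 m (b=L-a=4):
  θ_1 = -Pb²x(2aL-(3a+b)x)/(2L³EI)  [x≤a] = -18·4²·5·(2·6·10-(3·6+4)·5)/(2·10³·20000) = -9/25000 rad
Load 2 — applied couple M₀=16 kN·m at a=5/2 m (b=L-a=15/2):
  θ_2 = (R_Ax²/2 - M_Ax - M₀(x-a))/EI  [x>a] with R_A=9/5, M_A=-3 = ((9/5)·5²/2 - (-3)·5 - 16·(5-(5/2)))/20000 = -1/8000 rad
Superposition: θ = Σ θ_i = -97/200000 rad ≈ -0.000485 rad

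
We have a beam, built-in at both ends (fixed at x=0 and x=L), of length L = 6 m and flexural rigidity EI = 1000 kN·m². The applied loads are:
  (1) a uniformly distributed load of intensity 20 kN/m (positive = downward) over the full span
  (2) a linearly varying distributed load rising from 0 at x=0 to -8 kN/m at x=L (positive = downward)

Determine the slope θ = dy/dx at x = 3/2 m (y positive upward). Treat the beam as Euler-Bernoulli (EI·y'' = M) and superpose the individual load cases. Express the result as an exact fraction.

θ(3/2) = -4347/160000 rad

Load 1 — uniform load w=20 kN/m over full span:
  θ_1 = -wx(L-x)(L-2x)/(12EI) = -20·(3/2)·(6-(3/2))·(6-2·(3/2))/(12·1000) = -27/800 rad
Load 2 — triangular load w₀=-8 kN/m (0→w₀ over full span):
  θ_2 = -w₀(2x(L-x)(L-2x)(x+2L)+x²(L-x)²)/(120LEI) = -(-8)·(2·(3/2)·(6-(3/2))·(6-2·(3/2))·((3/2)+2·6)+(3/2)²·(6-(3/2))²)/(120·6·1000) = 1053/160000 rad
Superposition: θ = Σ θ_i = -4347/160000 rad ≈ -0.027169 rad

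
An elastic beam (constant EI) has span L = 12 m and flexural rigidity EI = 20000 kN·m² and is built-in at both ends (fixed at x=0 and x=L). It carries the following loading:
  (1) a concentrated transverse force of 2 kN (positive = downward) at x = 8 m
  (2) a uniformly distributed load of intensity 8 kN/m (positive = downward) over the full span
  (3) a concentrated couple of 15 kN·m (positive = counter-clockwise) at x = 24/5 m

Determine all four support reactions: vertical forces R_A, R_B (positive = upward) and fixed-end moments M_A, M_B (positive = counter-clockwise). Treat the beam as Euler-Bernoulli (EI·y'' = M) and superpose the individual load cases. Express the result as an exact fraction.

Load 1 — point force P=2 kN at a=8 m (b=L-a=4):
  R_A = Pb²(3a+b)/L³ = 2·4²·(3·8+4)/12³ = 14/27 kN
  M_A = Pab²/L² = 2·8·4²/12² = 16/9 kN·m
  R_B = Pa²(a+3b)/L³ = 2·8²·(8+3·4)/12³ = 40/27 kN
  M_B = -Pa²b/L² = -2·8²·4/12² = -32/9 kN·m
Load 2 — uniform load w=8 kN/m over full span:
  R_A = wL/2 = 8·12/2 = 48 kN
  M_A = wL²/12 = 8·12²/12 = 96 kN·m
  R_B = wL/2 = 8·12/2 = 48 kN
  M_B = -wL²/12 = -8·12²/12 = -96 kN·m
Load 3 — applied couple M₀=15 kN·m at a=24/5 m (b=L-a=36/5):
  R_A = 6M₀ab/L³ = 6·15·(24/5)·(36/5)/12³ = 9/5 kN
  M_A = M₀b(2a-b)/L² = 15·(36/5)·(2·(24/5)-(36/5))/12² = 9/5 kN·m
  R_B = -6M₀ab/L³ = -6·15·(24/5)·(36/5)/12³ = -9/5 kN
  M_B = M₀a(2b-a)/L² = 15·(24/5)·(2·(36/5)-(24/5))/12² = 24/5 kN·m
Superposition: R_A = 6793/135 kN, M_A = 4481/45 kN·m, R_B = 6437/135 kN, M_B = -4264/45 kN·m

R_A = 6793/135 kN, M_A = 4481/45 kN·m, R_B = 6437/135 kN, M_B = -4264/45 kN·m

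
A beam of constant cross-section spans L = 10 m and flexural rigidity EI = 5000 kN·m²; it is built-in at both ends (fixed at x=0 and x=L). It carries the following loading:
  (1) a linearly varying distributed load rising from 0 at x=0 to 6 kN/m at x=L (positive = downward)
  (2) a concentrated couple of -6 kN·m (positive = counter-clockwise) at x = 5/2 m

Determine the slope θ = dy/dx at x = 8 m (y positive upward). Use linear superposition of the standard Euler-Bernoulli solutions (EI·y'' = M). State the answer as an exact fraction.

Load 1 — triangular load w₀=6 kN/m (0→w₀ over full span):
  θ_1 = -w₀(2x(L-x)(L-2x)(x+2L)+x²(L-x)²)/(120LEI) = -6·(2·8·(10-8)·(10-2·8)·(8+2·10)+8²·(10-8)²)/(120·10·5000) = 16/3125 rad
Load 2 — applied couple M₀=-6 kN·m at a=5/2 m (b=L-a=15/2):
  θ_2 = (R_Ax²/2 - M_Ax - M₀(x-a))/EI  [x>a] with R_A=-27/40, M_A=9/8 = ((-27/40)·8²/2 - (9/8)·8 - (-6)·(8-(5/2)))/5000 = 3/6250 rad
Superposition: θ = Σ θ_i = 7/1250 rad ≈ 0.005600 rad

θ(8) = 7/1250 rad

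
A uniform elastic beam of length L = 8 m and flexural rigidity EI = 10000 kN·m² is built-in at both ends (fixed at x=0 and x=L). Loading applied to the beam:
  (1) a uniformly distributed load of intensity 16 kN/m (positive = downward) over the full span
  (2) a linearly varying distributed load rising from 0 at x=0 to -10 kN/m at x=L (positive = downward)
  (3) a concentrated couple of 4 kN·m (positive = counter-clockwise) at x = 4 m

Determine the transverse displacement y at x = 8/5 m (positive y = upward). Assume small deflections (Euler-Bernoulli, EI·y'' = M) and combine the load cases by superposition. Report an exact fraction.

Load 1 — uniform load w=16 kN/m over full span:
  y_1 = -wx²(L-x)²/(24EI) = -16·(8/5)²·(8-(8/5))²/(24·10000) = -8192/1171875 m
Load 2 — triangular load w₀=-10 kN/m (0→w₀ over full span):
  y_2 = -w₀x²(L-x)²(x+2L)/(120LEI) = -(-10)·(8/5)²·(8-(8/5))²·((8/5)+2·8)/(120·8·10000) = 11264/5859375 m
Load 3 — applied couple M₀=4 kN·m at a=4 m (b=L-a=4):
  y_3 = (R_Ax³/6 - M_Ax²/2)/EI  [x≤a] with R_A=3/4, M_A=1 = ((3/4)·(8/5)³/6 - 1·(8/5)²/2)/10000 = -6/78125 m
Superposition: y = Σ y_i = -30146/5859375 m ≈ -0.005145 m

y(8/5) = -30146/5859375 m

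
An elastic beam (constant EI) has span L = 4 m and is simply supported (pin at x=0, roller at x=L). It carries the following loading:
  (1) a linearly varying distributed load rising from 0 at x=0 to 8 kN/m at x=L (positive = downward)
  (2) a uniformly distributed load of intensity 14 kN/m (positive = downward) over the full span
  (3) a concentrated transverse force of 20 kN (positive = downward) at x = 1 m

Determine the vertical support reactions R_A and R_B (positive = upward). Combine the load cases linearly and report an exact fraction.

R_A = 145/3 kN, R_B = 131/3 kN

Load 1 — triangular load w₀=8 kN/m (0→w₀ over full span):
  R_A = w₀L/6 = 8·4/6 = 16/3 kN
  R_B = w₀L/3 = 8·4/3 = 32/3 kN
Load 2 — uniform load w=14 kN/m over full span:
  R_A = wL/2 = 14·4/2 = 28 kN
  R_B = wL/2 = 14·4/2 = 28 kN
Load 3 — point force P=20 kN at a=1 m (b=L-a=3):
  R_A = Pb/L = 20·3/4 = 15 kN
  R_B = Pa/L = 20·1/4 = 5 kN
Superposition: R_A = 145/3 kN, R_B = 131/3 kN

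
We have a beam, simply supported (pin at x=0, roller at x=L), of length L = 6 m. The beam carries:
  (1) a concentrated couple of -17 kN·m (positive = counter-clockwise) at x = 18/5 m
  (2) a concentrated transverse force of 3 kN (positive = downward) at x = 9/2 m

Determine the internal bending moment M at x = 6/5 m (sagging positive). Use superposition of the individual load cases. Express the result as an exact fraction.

M(6/5) = -5/2 kN·m

Load 1 — applied couple M₀=-17 kN·m at a=18/5 m (b=L-a=12/5):
  M_1 = M₀x/L  [x≤a] = (-17)·(6/5)/6 = -17/5 kN·m
Load 2 — point force P=3 kN at a=9/2 m (b=L-a=3/2):
  M_2 = Pbx/L  [x≤a] = 3·(3/2)·(6/5)/6 = 9/10 kN·m
Superposition: M = Σ M_i = -5/2 kN·m ≈ -2.500000 kN·m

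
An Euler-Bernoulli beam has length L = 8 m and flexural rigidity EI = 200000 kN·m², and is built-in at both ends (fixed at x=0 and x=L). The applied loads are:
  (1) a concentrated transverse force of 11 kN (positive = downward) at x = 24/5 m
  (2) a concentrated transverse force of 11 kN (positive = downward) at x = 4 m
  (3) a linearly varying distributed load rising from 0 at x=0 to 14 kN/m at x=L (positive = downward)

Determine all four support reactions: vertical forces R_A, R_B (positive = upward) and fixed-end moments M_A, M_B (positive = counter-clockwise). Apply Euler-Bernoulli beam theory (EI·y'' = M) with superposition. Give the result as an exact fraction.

R_A = 6543/250 kN, M_A = 18493/375 kN·m, R_B = 12957/250 kN, M_B = -8559/125 kN·m

Load 1 — point force P=11 kN at a=24/5 m (b=L-a=16/5):
  R_A = Pb²(3a+b)/L³ = 11·(16/5)²·(3·(24/5)+(16/5))/8³ = 484/125 kN
  M_A = Pab²/L² = 11·(24/5)·(16/5)²/8² = 1056/125 kN·m
  R_B = Pa²(a+3b)/L³ = 11·(24/5)²·((24/5)+3·(16/5))/8³ = 891/125 kN
  M_B = -Pa²b/L² = -11·(24/5)²·(16/5)/8² = -1584/125 kN·m
Load 2 — point force P=11 kN at a=4 m (b=L-a=4):
  R_A = Pb²(3a+b)/L³ = 11·4²·(3·4+4)/8³ = 11/2 kN
  M_A = Pab²/L² = 11·4·4²/8² = 11 kN·m
  R_B = Pa²(a+3b)/L³ = 11·4²·(4+3·4)/8³ = 11/2 kN
  M_B = -Pa²b/L² = -11·4²·4/8² = -11 kN·m
Load 3 — triangular load w₀=14 kN/m (0→w₀ over full span):
  R_A = 3w₀L/20 = 3·14·8/20 = 84/5 kN
  M_A = w₀L²/30 = 14·8²/30 = 448/15 kN·m
  R_B = 7w₀L/20 = 7·14·8/20 = 196/5 kN
  M_B = -w₀L²/20 = -14·8²/20 = -224/5 kN·m
Superposition: R_A = 6543/250 kN, M_A = 18493/375 kN·m, R_B = 12957/250 kN, M_B = -8559/125 kN·m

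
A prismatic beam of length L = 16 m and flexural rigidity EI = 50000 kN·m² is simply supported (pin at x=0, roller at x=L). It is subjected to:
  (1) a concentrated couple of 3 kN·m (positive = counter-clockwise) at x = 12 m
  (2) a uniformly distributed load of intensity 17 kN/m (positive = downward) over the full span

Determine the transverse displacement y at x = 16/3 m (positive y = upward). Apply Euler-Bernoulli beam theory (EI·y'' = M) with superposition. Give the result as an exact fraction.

Load 1 — applied couple M₀=3 kN·m at a=12 m (b=L-a=4):
  y_1 = (M₀x³/(6L)+C₁x)/EI  [x≤a] with C₁=M₀(3b²-L²)/(6L)=-13/2 = (3·(16/3)³/(6·16)+(-13/2)·(16/3))/50000 = -101/168750 m
Load 2 — uniform load w=17 kN/m over full span:
  y_2 = -wx(L³-2Lx²+x³)/(24EI) = -17·(16/3)·(16³-2·16·(16/3)²+(16/3)³)/(24·50000) = -191488/759375 m
Superposition: y = Σ y_i = -76777/303750 m ≈ -0.252764 m

y(16/3) = -76777/303750 m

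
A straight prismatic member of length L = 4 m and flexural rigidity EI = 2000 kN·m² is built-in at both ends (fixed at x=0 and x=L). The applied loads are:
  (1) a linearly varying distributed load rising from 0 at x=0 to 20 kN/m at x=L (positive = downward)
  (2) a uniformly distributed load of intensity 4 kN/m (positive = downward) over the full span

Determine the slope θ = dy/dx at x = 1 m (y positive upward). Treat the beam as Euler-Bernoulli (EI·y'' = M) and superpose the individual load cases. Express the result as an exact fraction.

θ(1) = -11/3200 rad

Load 1 — triangular load w₀=20 kN/m (0→w₀ over full span):
  θ_1 = -w₀(2x(L-x)(L-2x)(x+2L)+x²(L-x)²)/(120LEI) = -20·(2·1·(4-1)·(4-2·1)·(1+2·4)+1²·(4-1)²)/(120·4·2000) = -39/16000 rad
Load 2 — uniform load w=4 kN/m over full span:
  θ_2 = -wx(L-x)(L-2x)/(12EI) = -4·1·(4-1)·(4-2·1)/(12·2000) = -1/1000 rad
Superposition: θ = Σ θ_i = -11/3200 rad ≈ -0.003438 rad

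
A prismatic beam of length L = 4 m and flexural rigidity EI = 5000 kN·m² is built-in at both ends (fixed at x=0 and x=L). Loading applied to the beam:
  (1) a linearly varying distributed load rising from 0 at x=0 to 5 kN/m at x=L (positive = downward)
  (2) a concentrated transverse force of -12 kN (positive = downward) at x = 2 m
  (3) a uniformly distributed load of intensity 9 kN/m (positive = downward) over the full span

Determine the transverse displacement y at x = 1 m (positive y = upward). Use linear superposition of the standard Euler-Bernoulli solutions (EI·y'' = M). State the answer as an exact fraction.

Load 1 — triangular load w₀=5 kN/m (0→w₀ over full span):
  y_1 = -w₀x²(L-x)²(x+2L)/(120LEI) = -5·1²·(4-1)²·(1+2·4)/(120·4·5000) = -27/160000 m
Load 2 — point force P=-12 kN at a=2 m (b=L-a=2):
  y_2 = -Pb²x²(3aL-(3a+b)x)/(6L³EI)  [x≤a] = -(-12)·2²·1²·(3·2·4-(3·2+2)·1)/(6·4³·5000) = 1/2500 m
Load 3 — uniform load w=9 kN/m over full span:
  y_3 = -wx²(L-x)²/(24EI) = -9·1²·(4-1)²/(24·5000) = -27/40000 m
Superposition: y = Σ y_i = -71/160000 m ≈ -0.000444 m

y(1) = -71/160000 m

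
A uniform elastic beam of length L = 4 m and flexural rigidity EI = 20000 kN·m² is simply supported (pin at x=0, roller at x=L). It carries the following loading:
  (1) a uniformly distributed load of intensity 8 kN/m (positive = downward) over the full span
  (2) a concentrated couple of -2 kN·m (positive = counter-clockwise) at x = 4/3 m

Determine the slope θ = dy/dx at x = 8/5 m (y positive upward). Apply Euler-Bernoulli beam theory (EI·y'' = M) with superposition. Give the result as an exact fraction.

Load 1 — uniform load w=8 kN/m over full span:
  θ_1 = -w(L³-6Lx²+4x³)/(24EI) = -8·(4³-6·4·(8/5)²+4·(8/5)³)/(24·20000) = -74/234375 rad
Load 2 — applied couple M₀=-2 kN·m at a=4/3 m (b=L-a=8/3):
  θ_2 = (M₀x²/(2L)-M₀(x-a)+C₁)/EI  [x>a] with C₁=M₀(3b²-L²)/(6L)=-4/9 = ((-2)·(8/5)²/(2·4)-(-2)·((8/5)-(4/3))+(-4/9))/20000 = -31/1125000 rad
Superposition: θ = Σ θ_i = -1931/5625000 rad ≈ -0.000343 rad

θ(8/5) = -1931/5625000 rad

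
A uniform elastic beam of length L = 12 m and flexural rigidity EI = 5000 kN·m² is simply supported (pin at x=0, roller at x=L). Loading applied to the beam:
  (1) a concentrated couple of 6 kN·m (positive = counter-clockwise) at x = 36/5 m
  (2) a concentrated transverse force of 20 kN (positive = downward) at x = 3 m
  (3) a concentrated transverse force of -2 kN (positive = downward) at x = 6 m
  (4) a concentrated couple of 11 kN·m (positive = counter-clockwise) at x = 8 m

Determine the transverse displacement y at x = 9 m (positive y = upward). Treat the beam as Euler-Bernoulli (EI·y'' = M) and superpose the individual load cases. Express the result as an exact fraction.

Load 1 — applied couple M₀=6 kN·m at a=36/5 m (b=L-a=24/5):
  y_1 = (M₀x³/(6L)-M₀(x-a)²/2+C₁x)/EI  [x>a] with C₁=M₀(3b²-L²)/(6L)=-156/25 = (6·9³/(6·12)-6·(9-(36/5))²/2+(-156/25)·9)/5000 = -513/500000 m
Load 2 — point force P=20 kN at a=3 m (b=L-a=9):
  y_2 = -Pa(L-x)(2Lx-a²-x²)/(6LEI)  [x>a] = -20·3·(12-9)·(2·12·9-3²-9²)/(6·12·5000) = -63/1000 m
Load 3 — point force P=-2 kN at a=6 m (b=L-a=6):
  y_3 = -Pa(L-x)(2Lx-a²-x²)/(6LEI)  [x>a] = -(-2)·6·(12-9)·(2·12·9-6²-9²)/(6·12·5000) = 99/10000 m
Load 4 — applied couple M₀=11 kN·m at a=8 m (b=L-a=4):
  y_4 = (M₀x³/(6L)-M₀(x-a)²/2+C₁x)/EI  [x>a] with C₁=M₀(3b²-L²)/(6L)=-44/3 = (11·9³/(6·12)-11·(9-8)²/2+(-44/3)·9)/5000 = -209/40000 m
Superposition: y = Σ y_i = -59351/1000000 m ≈ -0.059351 m

y(9) = -59351/1000000 m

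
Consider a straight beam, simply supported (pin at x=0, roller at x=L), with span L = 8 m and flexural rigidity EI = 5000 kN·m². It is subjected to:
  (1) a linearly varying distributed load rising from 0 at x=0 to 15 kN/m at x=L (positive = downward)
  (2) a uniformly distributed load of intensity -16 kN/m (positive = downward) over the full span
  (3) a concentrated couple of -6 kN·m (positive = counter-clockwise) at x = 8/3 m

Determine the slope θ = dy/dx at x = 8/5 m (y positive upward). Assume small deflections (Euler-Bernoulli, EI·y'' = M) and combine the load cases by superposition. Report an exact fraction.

Load 1 — triangular load w₀=15 kN/m (0→w₀ over full span):
  θ_1 = -w₀(7L⁴-30L²x²+15x⁴)/(360LEI) = -15·(7·8⁴-30·8²·(8/5)²+15·(8/5)⁴)/(360·8·5000) = -5824/234375 rad
Load 2 — uniform load w=-16 kN/m over full span:
  θ_2 = -w(L³-6Lx²+4x³)/(24EI) = -(-16)·(8³-6·8·(8/5)²+4·(8/5)³)/(24·5000) = 4224/78125 rad
Load 3 — applied couple M₀=-6 kN·m at a=8/3 m (b=L-a=16/3):
  θ_3 = (M₀x²/(2L)+C₁)/EI  [x≤a] with C₁=M₀(3b²-L²)/(6L)=-8/3 = ((-6)·(8/5)²/(2·8)+(-8/3))/5000 = -34/46875 rad
Superposition: θ = Σ θ_i = 2226/78125 rad ≈ 0.028493 rad

θ(8/5) = 2226/78125 rad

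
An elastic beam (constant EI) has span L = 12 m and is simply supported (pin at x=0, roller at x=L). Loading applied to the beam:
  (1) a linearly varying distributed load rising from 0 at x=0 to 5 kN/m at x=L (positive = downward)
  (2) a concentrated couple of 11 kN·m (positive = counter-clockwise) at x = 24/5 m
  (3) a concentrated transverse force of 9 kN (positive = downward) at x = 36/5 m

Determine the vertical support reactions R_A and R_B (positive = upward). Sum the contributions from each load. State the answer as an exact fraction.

Load 1 — triangular load w₀=5 kN/m (0→w₀ over full span):
  R_A = w₀L/6 = 5·12/6 = 10 kN
  R_B = w₀L/3 = 5·12/3 = 20 kN
Load 2 — applied couple M₀=11 kN·m at a=24/5 m (b=L-a=36/5):
  R_A = M₀/L = 11/12 kN
  R_B = -M₀/L = -11/12 kN
Load 3 — point force P=9 kN at a=36/5 m (b=L-a=24/5):
  R_A = Pb/L = 9·(24/5)/12 = 18/5 kN
  R_B = Pa/L = 9·(36/5)/12 = 27/5 kN
Superposition: R_A = 871/60 kN, R_B = 1469/60 kN

R_A = 871/60 kN, R_B = 1469/60 kN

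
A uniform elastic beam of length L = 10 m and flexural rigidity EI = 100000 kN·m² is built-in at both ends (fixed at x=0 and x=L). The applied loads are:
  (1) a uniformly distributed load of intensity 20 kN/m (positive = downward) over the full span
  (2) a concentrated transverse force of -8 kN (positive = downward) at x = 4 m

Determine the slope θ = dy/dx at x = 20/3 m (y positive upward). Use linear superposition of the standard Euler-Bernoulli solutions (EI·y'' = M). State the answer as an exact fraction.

θ(20/3) = 2873/2531250 rad

Load 1 — uniform load w=20 kN/m over full span:
  θ_1 = -wx(L-x)(L-2x)/(12EI) = -20·(20/3)·(10-(20/3))·(10-2·(20/3))/(12·100000) = 1/810 rad
Load 2 — point force P=-8 kN at a=4 m (b=L-a=6):
  θ_2 = Pa²(L-x)(2bL-(3b+a)(L-x))/(2L³EI)  [x>a] = (-8)·4²·(10-(20/3))·(2·6·10-(3·6+4)·(10-(20/3)))/(2·10³·100000) = -14/140625 rad
Superposition: θ = Σ θ_i = 2873/2531250 rad ≈ 0.001135 rad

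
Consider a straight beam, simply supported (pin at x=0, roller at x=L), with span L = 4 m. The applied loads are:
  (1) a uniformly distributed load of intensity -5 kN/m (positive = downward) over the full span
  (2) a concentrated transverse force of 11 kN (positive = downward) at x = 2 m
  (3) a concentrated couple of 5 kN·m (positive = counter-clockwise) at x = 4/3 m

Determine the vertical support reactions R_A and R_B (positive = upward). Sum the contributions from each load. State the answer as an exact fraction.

R_A = -13/4 kN, R_B = -23/4 kN

Load 1 — uniform load w=-5 kN/m over full span:
  R_A = wL/2 = (-5)·4/2 = -10 kN
  R_B = wL/2 = (-5)·4/2 = -10 kN
Load 2 — point force P=11 kN at a=2 m (b=L-a=2):
  R_A = Pb/L = 11·2/4 = 11/2 kN
  R_B = Pa/L = 11·2/4 = 11/2 kN
Load 3 — applied couple M₀=5 kN·m at a=4/3 m (b=L-a=8/3):
  R_A = M₀/L = 5/4 kN
  R_B = -M₀/L = -5/4 kN
Superposition: R_A = -13/4 kN, R_B = -23/4 kN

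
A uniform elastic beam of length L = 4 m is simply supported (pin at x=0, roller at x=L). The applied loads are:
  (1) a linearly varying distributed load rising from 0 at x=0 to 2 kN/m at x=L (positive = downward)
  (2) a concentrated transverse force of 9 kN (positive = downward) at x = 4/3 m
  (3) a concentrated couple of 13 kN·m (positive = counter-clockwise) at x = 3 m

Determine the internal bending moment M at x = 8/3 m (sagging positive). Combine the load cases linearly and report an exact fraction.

M(8/3) = 1186/81 kN·m

Load 1 — triangular load w₀=2 kN/m (0→w₀ over full span):
  M_1 = w₀Lx/6 - w₀x³/(6L) = 2·4·(8/3)/6 - 2·(8/3)³/(6·4) = 160/81 kN·m
Load 2 — point force P=9 kN at a=4/3 m (b=L-a=8/3):
  M_2 = Pa(L-x)/L  [x>a] = 9·(4/3)·(4-(8/3))/4 = 4 kN·m
Load 3 — applied couple M₀=13 kN·m at a=3 m (b=L-a=1):
  M_3 = M₀x/L  [x≤a] = 13·(8/3)/4 = 26/3 kN·m
Superposition: M = Σ M_i = 1186/81 kN·m ≈ 14.641975 kN·m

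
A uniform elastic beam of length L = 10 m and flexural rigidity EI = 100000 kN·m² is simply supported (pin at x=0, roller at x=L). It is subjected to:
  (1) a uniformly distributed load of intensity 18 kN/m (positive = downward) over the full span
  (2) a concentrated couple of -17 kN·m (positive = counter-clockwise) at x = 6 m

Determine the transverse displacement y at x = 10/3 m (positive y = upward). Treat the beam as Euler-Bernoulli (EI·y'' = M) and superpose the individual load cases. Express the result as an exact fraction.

y(10/3) = -10117/506250 m

Load 1 — uniform load w=18 kN/m over full span:
  y_1 = -wx(L³-2Lx²+x³)/(24EI) = -18·(10/3)·(10³-2·10·(10/3)²+(10/3)³)/(24·100000) = -11/540 m
Load 2 — applied couple M₀=-17 kN·m at a=6 m (b=L-a=4):
  y_2 = (M₀x³/(6L)+C₁x)/EI  [x≤a] with C₁=M₀(3b²-L²)/(6L)=221/15 = ((-17)·(10/3)³/(6·10)+(221/15)·(10/3))/100000 = 391/1012500 m
Superposition: y = Σ y_i = -10117/506250 m ≈ -0.019984 m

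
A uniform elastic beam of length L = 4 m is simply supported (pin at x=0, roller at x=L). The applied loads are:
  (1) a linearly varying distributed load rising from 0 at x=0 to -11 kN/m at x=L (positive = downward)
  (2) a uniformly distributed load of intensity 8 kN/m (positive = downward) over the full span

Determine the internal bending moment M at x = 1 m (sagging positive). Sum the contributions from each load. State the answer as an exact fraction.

Load 1 — triangular load w₀=-11 kN/m (0→w₀ over full span):
  M_1 = w₀Lx/6 - w₀x³/(6L) = (-11)·4·1/6 - (-11)·1³/(6·4) = -55/8 kN·m
Load 2 — uniform load w=8 kN/m over full span:
  M_2 = wx(L-x)/2 = 8·1·(4-1)/2 = 12 kN·m
Superposition: M = Σ M_i = 41/8 kN·m ≈ 5.125000 kN·m

M(1) = 41/8 kN·m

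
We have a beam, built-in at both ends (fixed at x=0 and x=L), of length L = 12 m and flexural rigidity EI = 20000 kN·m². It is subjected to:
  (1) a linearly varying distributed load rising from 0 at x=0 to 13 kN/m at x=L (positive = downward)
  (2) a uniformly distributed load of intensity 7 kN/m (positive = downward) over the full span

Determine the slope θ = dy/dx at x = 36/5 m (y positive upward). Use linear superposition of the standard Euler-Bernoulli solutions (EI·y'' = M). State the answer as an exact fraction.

Load 1 — triangular load w₀=13 kN/m (0→w₀ over full span):
  θ_1 = -w₀(2x(L-x)(L-2x)(x+2L)+x²(L-x)²)/(120LEI) = -13·(2·(36/5)·(12-(36/5))·(12-2·(36/5))·((36/5)+2·12)+(36/5)²·(12-(36/5))²)/(120·12·20000) = 702/390625 rad
Load 2 — uniform load w=7 kN/m over full span:
  θ_2 = -wx(L-x)(L-2x)/(12EI) = -7·(36/5)·(12-(36/5))·(12-2·(36/5))/(12·20000) = 189/78125 rad
Superposition: θ = Σ θ_i = 1647/390625 rad ≈ 0.004216 rad

θ(36/5) = 1647/390625 rad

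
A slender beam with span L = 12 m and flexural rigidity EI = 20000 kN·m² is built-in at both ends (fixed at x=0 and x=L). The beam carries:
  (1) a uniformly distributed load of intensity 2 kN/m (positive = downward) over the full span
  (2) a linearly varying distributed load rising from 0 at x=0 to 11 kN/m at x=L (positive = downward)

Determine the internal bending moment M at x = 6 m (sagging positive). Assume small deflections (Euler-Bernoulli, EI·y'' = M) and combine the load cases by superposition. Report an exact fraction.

M(6) = 45 kN·m

Load 1 — uniform load w=2 kN/m over full span:
  M_1 = wLx/2 - wL²/12 - wx²/2 = 2·12·6/2 - 2·12²/12 - 2·6²/2 = 12 kN·m
Load 2 — triangular load w₀=11 kN/m (0→w₀ over full span):
  M_2 = 3w₀Lx/20 - w₀L²/30 - w₀x³/(6L) = 3·11·12·6/20 - 11·12²/30 - 11·6³/(6·12) = 33 kN·m
Superposition: M = Σ M_i = 45 kN·m ≈ 45.000000 kN·m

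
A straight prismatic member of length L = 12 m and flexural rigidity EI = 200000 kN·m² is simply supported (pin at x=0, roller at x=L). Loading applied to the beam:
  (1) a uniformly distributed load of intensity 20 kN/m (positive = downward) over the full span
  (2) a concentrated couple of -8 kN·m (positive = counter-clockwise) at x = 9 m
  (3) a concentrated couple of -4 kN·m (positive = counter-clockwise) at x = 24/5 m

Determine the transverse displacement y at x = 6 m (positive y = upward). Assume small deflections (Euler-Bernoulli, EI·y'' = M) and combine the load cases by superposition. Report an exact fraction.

y(6) = -66987/2500000 m

Load 1 — uniform load w=20 kN/m over full span:
  y_1 = -wx(L³-2Lx²+x³)/(24EI) = -20·6·(12³-2·12·6²+6³)/(24·200000) = -27/1000 m
Load 2 — applied couple M₀=-8 kN·m at a=9 m (b=L-a=3):
  y_2 = (M₀x³/(6L)+C₁x)/EI  [x≤a] with C₁=M₀(3b²-L²)/(6L)=13 = ((-8)·6³/(6·12)+13·6)/200000 = 27/100000 m
Load 3 — applied couple M₀=-4 kN·m at a=24/5 m (b=L-a=36/5):
  y_3 = (M₀x³/(6L)-M₀(x-a)²/2+C₁x)/EI  [x>a] with C₁=M₀(3b²-L²)/(6L)=-16/25 = ((-4)·6³/(6·12)-(-4)·(6-(24/5))²/2+(-16/25)·6)/200000 = -81/1250000 m
Superposition: y = Σ y_i = -66987/2500000 m ≈ -0.026795 m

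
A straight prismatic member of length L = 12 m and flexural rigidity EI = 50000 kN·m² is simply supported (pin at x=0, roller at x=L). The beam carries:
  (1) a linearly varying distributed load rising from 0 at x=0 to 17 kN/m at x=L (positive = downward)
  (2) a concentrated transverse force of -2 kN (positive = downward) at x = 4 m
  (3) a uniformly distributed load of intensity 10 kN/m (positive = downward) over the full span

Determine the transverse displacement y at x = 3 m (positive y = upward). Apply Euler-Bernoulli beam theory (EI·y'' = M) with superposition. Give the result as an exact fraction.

y(3) = -330229/4800000 m

Load 1 — triangular load w₀=17 kN/m (0→w₀ over full span):
  y_1 = -w₀x(7L⁴-10L²x²+3x⁴)/(360LEI) = -17·3·(7·12⁴-10·12²·3²+3·3⁴)/(360·12·50000) = -50031/1600000 m
Load 2 — point force P=-2 kN at a=4 m (b=L-a=8):
  y_2 = -Pbx(L²-b²-x²)/(6LEI)  [x≤a] = -(-2)·8·3·(12²-8²-3²)/(6·12·50000) = 71/75000 m
Load 3 — uniform load w=10 kN/m over full span:
  y_3 = -wx(L³-2Lx²+x³)/(24EI) = -10·3·(12³-2·12·3²+3³)/(24·50000) = -1539/40000 m
Superposition: y = Σ y_i = -330229/4800000 m ≈ -0.068798 m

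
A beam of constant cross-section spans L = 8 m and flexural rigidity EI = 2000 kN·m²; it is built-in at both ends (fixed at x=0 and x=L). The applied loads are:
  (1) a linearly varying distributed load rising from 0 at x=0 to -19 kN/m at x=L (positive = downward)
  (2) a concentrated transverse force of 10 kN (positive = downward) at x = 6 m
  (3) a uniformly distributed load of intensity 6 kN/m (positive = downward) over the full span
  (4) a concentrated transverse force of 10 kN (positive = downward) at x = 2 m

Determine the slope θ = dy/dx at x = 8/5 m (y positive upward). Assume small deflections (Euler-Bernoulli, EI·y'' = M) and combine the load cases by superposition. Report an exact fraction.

θ(8/5) = 127/468750 rad

Load 1 — triangular load w₀=-19 kN/m (0→w₀ over full span):
  θ_1 = -w₀(2x(L-x)(L-2x)(x+2L)+x²(L-x)²)/(120LEI) = -(-19)·(2·(8/5)·(8-(8/5))·(8-2·(8/5))·((8/5)+2·8)+(8/5)²·(8-(8/5))²)/(120·8·2000) = 4256/234375 rad
Load 2 — point force P=10 kN at a=6 m (b=L-a=2):
  θ_2 = -Pb²x(2aL-(3a+b)x)/(2L³EI)  [x≤a] = -10·2²·(8/5)·(2·6·8-(3·6+2)·(8/5))/(2·8³·2000) = -1/500 rad
Load 3 — uniform load w=6 kN/m over full span:
  θ_3 = -wx(L-x)(L-2x)/(12EI) = -6·(8/5)·(8-(8/5))·(8-2·(8/5))/(12·2000) = -192/15625 rad
Load 4 — point force P=10 kN at a=2 m (b=L-a=6):
  θ_4 = -Pb²x(2aL-(3a+b)x)/(2L³EI)  [x≤a] = -10·6²·(8/5)·(2·2·8-(3·2+6)·(8/5))/(2·8³·2000) = -9/2500 rad
Superposition: θ = Σ θ_i = 127/468750 rad ≈ 0.000271 rad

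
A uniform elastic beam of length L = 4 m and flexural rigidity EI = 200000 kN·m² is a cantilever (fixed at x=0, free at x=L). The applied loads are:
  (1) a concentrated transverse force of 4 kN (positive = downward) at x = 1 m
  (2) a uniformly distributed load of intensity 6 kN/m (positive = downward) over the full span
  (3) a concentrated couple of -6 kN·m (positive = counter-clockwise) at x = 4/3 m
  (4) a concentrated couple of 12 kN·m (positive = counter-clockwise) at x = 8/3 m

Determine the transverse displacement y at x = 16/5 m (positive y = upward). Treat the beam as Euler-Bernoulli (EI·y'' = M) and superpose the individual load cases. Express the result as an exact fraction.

Load 1 — point force P=4 kN at a=1 m (b=L-a=3):
  y_1 = -Pa²(3x-a)/(6EI)  [x>a] = -4·1²·(3·(16/5)-1)/(6·200000) = -43/1500000 m
Load 2 — uniform load w=6 kN/m over full span:
  y_2 = -wx²(x²-4Lx+6L²)/(24EI) = -6·(16/5)²·((16/5)²-4·4·(16/5)+6·4²)/(24·200000) = -1376/1953125 m
Load 3 — applied couple M₀=-6 kN·m at a=4/3 m (b=L-a=8/3):
  y_3 = M₀a(2x-a)/(2EI)  [x>a] = (-6)·(4/3)·(2·(16/5)-(4/3))/(2·200000) = -19/187500 m
Load 4 — applied couple M₀=12 kN·m at a=8/3 m (b=L-a=4/3):
  y_4 = M₀a(2x-a)/(2EI)  [x>a] = 12·(8/3)·(2·(16/5)-(8/3))/(2·200000) = 14/46875 m
Superposition: y = Σ y_i = -100471/187500000 m ≈ -0.000536 m

y(16/5) = -100471/187500000 m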